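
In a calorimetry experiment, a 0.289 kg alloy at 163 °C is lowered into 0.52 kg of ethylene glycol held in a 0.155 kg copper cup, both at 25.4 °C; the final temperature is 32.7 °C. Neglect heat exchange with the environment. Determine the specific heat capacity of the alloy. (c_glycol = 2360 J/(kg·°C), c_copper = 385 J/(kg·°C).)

Net heat exchanged in the isolated system is zero:
0.289×c×(32.7 − 163) + 0.52×2360×(32.7 − 25.4) + 0.155×385×(32.7 − 25.4) = 0
-37.66 c = -9394.2
c = -9394.2/-37.66 ≈ 249.5 J/(kg·°C)

c ≈ 249 J/(kg·°C)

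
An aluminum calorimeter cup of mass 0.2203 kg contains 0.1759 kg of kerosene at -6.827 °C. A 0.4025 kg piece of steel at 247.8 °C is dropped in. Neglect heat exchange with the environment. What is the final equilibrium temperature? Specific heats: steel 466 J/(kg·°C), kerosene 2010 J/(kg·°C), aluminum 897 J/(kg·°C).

Conservation of energy gives ΣQ = 0:
0.4025×466×(T − 247.8) + 0.1759×2010×(T − (-6.827)) + 0.2203×897×(T − (-6.827)) = 0
(187.56 + 353.56 + 197.61) T = 187.56×247.8 + 353.56×(-6.827) + 197.61×(-6.827)
T = 42716/738.73 ≈ 57.82 °C

T_f ≈ 57.8 °C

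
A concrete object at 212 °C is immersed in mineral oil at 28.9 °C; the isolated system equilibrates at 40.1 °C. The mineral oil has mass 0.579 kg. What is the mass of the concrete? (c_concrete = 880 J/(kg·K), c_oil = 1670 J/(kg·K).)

Heat lost by the concrete = heat gained by the oil:
m×880×(212 − 40.1) = 0.579×1670×(40.1 − 28.9)
151272 m = 10830  ⇒  m ≈ 0.07159 kg

m ≈ 0.0716 kg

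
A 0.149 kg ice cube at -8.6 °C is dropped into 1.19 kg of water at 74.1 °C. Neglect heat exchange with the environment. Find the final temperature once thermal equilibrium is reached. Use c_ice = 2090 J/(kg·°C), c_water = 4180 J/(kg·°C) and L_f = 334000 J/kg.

T_f ≈ 56.5 °C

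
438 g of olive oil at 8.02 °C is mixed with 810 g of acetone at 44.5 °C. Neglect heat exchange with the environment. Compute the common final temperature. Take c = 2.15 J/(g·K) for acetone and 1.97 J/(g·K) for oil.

T_f ≈ 32.4 °C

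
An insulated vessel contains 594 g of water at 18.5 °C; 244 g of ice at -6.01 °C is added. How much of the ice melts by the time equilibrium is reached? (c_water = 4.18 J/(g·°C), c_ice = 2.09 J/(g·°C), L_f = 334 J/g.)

m_melted ≈ 128 g

Water can give up m c ΔT = 594×4.18×18.5 = 45934 J before reaching 0 °C.
Warming the ice to 0 °C takes 244×2.09×6.01 = 3064.9 J, leaving 42869 J for melting.
Fully melting the ice requires m_ice L_f = 244×334 = 81496 J.
That's not enough to melt it all — equilibrium is at 0 °C with ice remaining.
m_melted×334 = 42869  ⇒  m_melted ≈ 128.4 g.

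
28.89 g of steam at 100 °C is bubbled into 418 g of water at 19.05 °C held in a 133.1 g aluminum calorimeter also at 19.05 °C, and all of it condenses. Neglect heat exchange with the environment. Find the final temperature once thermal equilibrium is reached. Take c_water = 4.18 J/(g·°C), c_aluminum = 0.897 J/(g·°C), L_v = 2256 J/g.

Setting the total heat transfer to zero:
steam→water at 100 °C releases m L_v = 28.89·2256 = 65176; condensate cools 100→T: 28.89·4.18·(T − 100) = 120.76(T − 100); water warms: 418·4.18·(T − 19.05) = 1747.2(T − 19.05); cup: 119.39(T − 19.05)
1987.4 T = 65176 + 12076 + 35559 = 112811
T ≈ 56.76 °C — below 100 °C, confirming all the steam condensed.

T_f ≈ 56.8 °C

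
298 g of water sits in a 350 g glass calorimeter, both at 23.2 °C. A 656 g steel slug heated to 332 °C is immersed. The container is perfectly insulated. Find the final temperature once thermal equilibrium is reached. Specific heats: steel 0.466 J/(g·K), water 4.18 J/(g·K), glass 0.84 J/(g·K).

Conservation of energy gives ΣQ = 0:
656×0.466×(T − 332) + 298×4.18×(T − 23.2) + 350×0.84×(T − 23.2) = 0
(305.7 + 1245.6 + 294) T = 305.7×332 + 1245.6×23.2 + 294×23.2
T = 137211 / 1845.3 = 74.4 °C

T_f ≈ 74.4 °C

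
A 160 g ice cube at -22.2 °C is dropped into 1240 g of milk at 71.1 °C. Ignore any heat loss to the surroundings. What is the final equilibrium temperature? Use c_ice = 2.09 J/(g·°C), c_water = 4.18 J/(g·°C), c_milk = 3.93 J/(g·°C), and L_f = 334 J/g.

T_f ≈ 51.5 °C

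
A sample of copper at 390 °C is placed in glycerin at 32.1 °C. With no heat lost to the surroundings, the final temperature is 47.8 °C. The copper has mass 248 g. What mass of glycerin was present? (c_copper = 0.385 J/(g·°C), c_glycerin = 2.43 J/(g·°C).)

m ≈ 856 g

Heat lost by the copper = heat gained by the glycerin:
248×0.385×(390 − 47.8) = m×2.43×(47.8 − 32.1)
38.15 m = 32673  ⇒  m ≈ 856.4 g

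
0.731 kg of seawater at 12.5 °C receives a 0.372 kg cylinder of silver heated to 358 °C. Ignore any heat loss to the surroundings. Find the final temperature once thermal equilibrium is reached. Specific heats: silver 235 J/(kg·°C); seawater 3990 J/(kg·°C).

Energy conservation, ΣQ = 0:
0.372·235·(T − 358) + 0.731·3990·(T − 12.5) = 0
87.42(T − 358) + 2916.7(T − 12.5) = 0
(87.42 + 2916.7) T = 87.42·358 + 2916.7·12.5
T ≈ 22.55 °C

T_f ≈ 22.6 °C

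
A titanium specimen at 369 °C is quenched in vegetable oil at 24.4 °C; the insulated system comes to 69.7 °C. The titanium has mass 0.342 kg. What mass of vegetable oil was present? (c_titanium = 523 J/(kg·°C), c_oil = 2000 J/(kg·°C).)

Heat lost by the titanium = heat gained by the oil:
0.342·523·(369 − 69.7) = m·2000·(69.7 − 24.4)
90600 m = 53535  ⇒  m ≈ 0.5909 kg

m ≈ 0.591 kg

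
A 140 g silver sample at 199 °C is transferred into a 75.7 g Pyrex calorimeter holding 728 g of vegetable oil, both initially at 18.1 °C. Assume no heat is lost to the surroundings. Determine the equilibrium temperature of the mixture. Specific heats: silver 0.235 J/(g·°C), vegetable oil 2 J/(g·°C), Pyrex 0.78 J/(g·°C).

T_f ≈ 21.9 °C

Taking heat into each body as positive, Σ m c ΔT = 0:
140*0.235*(T − 199) + 728*2*(T − 18.1) + 75.7*0.78*(T − 18.1) = 0
32.9(T − 199) + 1456(T − 18.1) + 59.05(T − 18.1) = 0
(32.9 + 1456 + 59.05) T = 32.9*199 + 1456*18.1 + 59.05*18.1
T = 33969/1547.9 ≈ 21.94 °C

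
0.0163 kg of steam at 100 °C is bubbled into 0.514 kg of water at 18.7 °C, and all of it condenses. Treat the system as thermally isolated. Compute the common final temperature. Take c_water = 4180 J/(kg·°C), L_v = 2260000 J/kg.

T_f ≈ 37.8 °C

Energy conservation, ΣQ = 0:
condense steam: −0.0163×2260000 = −36838; condensate cools 100→T: 0.0163×4180×(T − 100) = 68.13(T − 100); water warms: 0.514×4180×(T − 18.7) = 2148.5(T − 18.7)
2216.7 T = 36838 + 6813.4 + 40177 = 83829
T ≈ 37.82 °C (< 100 °C, so full condensation is consistent).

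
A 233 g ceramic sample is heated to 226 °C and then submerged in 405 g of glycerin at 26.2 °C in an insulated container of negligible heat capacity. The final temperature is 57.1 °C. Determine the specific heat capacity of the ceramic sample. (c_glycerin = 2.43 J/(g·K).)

c ≈ 0.773 J/(g·K)

Setting the total heat transfer to zero:
233×c×(57.1 − 226) + 405×2.43×(57.1 − 26.2) = 0
-39354 c = -30410
c = -30410/-39354 ≈ 0.7727 J/(g·K)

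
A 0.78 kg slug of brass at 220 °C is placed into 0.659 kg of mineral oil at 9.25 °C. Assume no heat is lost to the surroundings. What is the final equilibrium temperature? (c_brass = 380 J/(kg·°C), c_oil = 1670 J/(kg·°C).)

Let T be the final temperature. ΣQ_i = 0:
0.78×380×(T − 220) + 0.659×1670×(T − 9.25) = 0
296.4(T − 220) + 1100.5(T − 9.25) = 0
(296.4 + 1100.5) T = 296.4×220 + 1100.5×9.25
T = 75388/1396.9 ≈ 53.97 °C

T_f ≈ 54.0 °C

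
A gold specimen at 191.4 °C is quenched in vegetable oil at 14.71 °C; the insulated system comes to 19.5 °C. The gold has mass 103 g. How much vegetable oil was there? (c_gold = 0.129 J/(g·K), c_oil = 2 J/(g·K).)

|Q_gold| = |Q_oil|:
103·0.129·(191.4 − 19.5) = m·2·(19.5 − 14.71)
9.58 m = 2284  ⇒  m ≈ 238.4 g

m ≈ 238 g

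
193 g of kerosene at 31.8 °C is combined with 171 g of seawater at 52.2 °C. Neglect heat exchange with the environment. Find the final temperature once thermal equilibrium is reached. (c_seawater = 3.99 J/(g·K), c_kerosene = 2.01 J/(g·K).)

T_f ≈ 44.8 °C

With ΣQ=0 the equilibrium temperature is the m·c-weighted mean:
T_f = (682.29*52.2 + 387.93*31.8) / (682.29 + 387.93)
    = 47952 / 1070.2 ≈ 44.81 °C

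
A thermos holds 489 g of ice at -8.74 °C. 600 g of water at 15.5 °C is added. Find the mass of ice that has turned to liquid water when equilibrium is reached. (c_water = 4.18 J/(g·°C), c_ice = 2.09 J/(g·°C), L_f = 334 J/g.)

Heat available from the water dropping to 0 °C: 600·4.18·15.5 = 38874 J.
Of that, 489·2.09·8.74 = 8932.4 J goes to bring the ice to 0 °C, leaving 29942 J.
Fully melting the ice requires m_ice L_f = 489·334 = 163326 J.
29942 J < 163326 J, so only part of the ice melts and the system sits at 0 °C.
m_melt = 29942 / L_f = 89.65 g.

m_melted ≈ 89.6 g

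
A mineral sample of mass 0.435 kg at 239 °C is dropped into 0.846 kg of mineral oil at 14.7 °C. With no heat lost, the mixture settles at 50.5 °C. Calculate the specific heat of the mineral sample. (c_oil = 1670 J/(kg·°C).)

c ≈ 617 J/(kg·°C)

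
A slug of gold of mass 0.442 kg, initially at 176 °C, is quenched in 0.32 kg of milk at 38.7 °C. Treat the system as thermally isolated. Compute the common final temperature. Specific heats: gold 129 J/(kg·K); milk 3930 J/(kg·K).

T_f ≈ 44.7 °C

|Q_gold| = |Q_milk|:
0.442*129*(176 − T) = 0.32*3930*(T − 38.7)
57.02(176 − T) = 1257.6(T − 38.7)
1314.6 T = 58704  ⇒  T ≈ 44.66 °C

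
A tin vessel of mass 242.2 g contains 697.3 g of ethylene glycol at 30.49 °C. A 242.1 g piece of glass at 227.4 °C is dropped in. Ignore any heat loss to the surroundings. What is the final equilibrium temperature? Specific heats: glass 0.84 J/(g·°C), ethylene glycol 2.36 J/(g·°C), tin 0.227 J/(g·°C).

T_f ≈ 51.5 °C

Heat gained plus heat lost sum to zero:
242.1*0.84*(T − 227.4) + 697.3*2.36*(T − 30.49) + 242.2*0.227*(T − 30.49) = 0
1904 T = 98096
T ≈ 51.52 °C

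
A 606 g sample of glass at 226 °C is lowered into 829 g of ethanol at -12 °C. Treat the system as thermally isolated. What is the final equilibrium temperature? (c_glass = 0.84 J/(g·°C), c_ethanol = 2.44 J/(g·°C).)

|Q_glass| = |Q_ethanol|:
606*0.84*(226 − T) = 829*2.44*(T − (-12))
509.04(226 − T) = 2022.8(T − (-12))
2531.8 T = 90770  ⇒  T ≈ 35.85 °C

T_f ≈ 35.9 °C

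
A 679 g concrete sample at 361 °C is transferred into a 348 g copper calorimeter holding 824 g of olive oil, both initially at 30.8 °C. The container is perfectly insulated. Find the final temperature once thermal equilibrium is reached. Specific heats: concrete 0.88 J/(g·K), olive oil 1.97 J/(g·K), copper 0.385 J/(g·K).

Let T be the final temperature. ΣQ_i = 0:
679×0.88×(T − 361) + 824×1.97×(T − 30.8) + 348×0.385×(T − 30.8) = 0
597.52(T − 361) + 1623.3(T − 30.8) + 133.98(T − 30.8) = 0
(597.52 + 1623.3 + 133.98) T = 597.52×361 + 1623.3×30.8 + 133.98×30.8
T = 269828/2354.8 ≈ 114.59 °C

T_f ≈ 114.6 °C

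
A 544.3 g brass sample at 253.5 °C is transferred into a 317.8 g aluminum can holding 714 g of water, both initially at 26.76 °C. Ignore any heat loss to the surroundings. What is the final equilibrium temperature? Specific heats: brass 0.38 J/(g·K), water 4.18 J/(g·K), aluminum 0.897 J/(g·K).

T_f is the heat-capacity-weighted average of the initial temperatures:
T_f = (206.83·253.5 + 2984.5·26.76 + 285.07·26.76) / (206.83 + 2984.5 + 285.07)
    = 139927 / 3476.4 ≈ 40.25 °C

T_f ≈ 40.3 °C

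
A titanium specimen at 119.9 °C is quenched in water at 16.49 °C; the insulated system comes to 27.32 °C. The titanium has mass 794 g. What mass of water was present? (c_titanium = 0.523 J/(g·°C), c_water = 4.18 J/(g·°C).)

|Q_titanium| = |Q_water|:
794×0.523×(119.9 − 27.32) = m×4.18×(27.32 − 16.49)
45.27 m = 38445  ⇒  m ≈ 849.2 g

m ≈ 849 g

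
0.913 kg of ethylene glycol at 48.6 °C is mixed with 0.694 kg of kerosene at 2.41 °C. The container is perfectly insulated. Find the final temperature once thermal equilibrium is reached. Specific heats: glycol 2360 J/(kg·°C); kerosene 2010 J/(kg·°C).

T_f ≈ 30.4 °C

|Q_glycol| = |Q_kerosene|:
0.913·2360·(48.6 − T) = 0.694·2010·(T − 2.41)
2154.7(48.6 − T) = 1394.9(T − 2.41)
3549.6 T = 108079  ⇒  T ≈ 30.45 °C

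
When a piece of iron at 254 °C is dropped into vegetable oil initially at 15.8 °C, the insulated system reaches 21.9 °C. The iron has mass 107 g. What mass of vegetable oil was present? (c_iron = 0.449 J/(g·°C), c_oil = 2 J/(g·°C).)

m ≈ 914 g

Heat lost by the iron = heat gained by the oil:
107·0.449·(254 − 21.9) = m·2·(21.9 − 15.8)
12.2 m = 11151  ⇒  m ≈ 914 g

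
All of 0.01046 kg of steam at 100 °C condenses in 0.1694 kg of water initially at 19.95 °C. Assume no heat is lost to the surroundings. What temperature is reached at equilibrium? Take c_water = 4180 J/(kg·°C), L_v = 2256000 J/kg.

Taking heat into each body as positive, Σ m c ΔT = 0:
steam→water at 100 °C releases m L_v = 0.01046×2256000 = 23598
  condensate cools 100→T: 0.01046×4180×(T − 100) = 43.72(T − 100)
  water warms: 0.1694×4180×(T − 19.95) = 708.09(T − 19.95)
751.81 T = 23598 + 4372.3 + 14126 = 42096
T ≈ 55.99 °C (< 100 °C, so full condensation is consistent).

T_f ≈ 56.0 °C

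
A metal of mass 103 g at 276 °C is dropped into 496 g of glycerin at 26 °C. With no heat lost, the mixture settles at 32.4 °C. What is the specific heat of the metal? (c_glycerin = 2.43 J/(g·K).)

Let T be the final temperature. ΣQ_i = 0:
103×c×(32.4 − 276) + 496×2.43×(32.4 − 26) = 0
-25091 c = -7713.8
c = -7713.8/-25091 ≈ 0.3074 J/(g·K)

c ≈ 0.307 J/(g·K)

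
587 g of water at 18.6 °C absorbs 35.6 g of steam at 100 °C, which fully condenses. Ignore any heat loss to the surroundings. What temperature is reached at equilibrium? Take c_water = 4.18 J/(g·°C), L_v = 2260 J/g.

T_f ≈ 54.2 °C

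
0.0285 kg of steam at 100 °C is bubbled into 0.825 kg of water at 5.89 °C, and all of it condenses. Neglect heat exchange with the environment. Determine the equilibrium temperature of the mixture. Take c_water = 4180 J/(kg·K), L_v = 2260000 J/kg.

T_f ≈ 27.1 °C

Heat gained plus heat lost sum to zero:
steam→water at 100 °C releases m L_v = 0.0285·2260000 = 64410; condensed water 100 °C→T: 119.13(T − 100); water warms: 0.825·4180·(T − 5.89) = 3448.5(T − 5.89)
3567.6 T = 64410 + 11913 + 20312 = 96635
T ≈ 27.09 °C (< 100 °C, so full condensation is consistent).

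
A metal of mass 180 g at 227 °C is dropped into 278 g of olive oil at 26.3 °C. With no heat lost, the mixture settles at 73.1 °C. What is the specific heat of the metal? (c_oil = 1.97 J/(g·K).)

c ≈ 0.925 J/(g·K)

Let T be the final temperature. ΣQ_i = 0:
180×c×(73.1 − 227) + 278×1.97×(73.1 − 26.3) = 0
-27702 c = -25630
c = -25630/-27702 ≈ 0.9252 J/(g·K)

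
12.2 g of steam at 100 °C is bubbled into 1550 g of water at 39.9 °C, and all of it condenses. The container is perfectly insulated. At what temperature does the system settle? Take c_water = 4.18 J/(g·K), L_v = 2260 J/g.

Energy conservation, ΣQ = 0:
latent heat released on condensation: 12.2×2260 = 27572; condensed water 100 °C→T: 51(T − 100); water warms: 1550×4.18×(T − 39.9) = 6479(T − 39.9)
6530 T = 27572 + 5099.6 + 258512 = 291184
T ≈ 44.59 °C (< 100 °C, so full condensation is consistent).

T_f ≈ 44.6 °C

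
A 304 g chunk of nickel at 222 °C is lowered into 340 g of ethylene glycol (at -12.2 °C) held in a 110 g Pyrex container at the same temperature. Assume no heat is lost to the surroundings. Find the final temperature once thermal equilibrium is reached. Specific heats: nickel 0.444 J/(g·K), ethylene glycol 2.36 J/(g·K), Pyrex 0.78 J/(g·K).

T_f ≈ 18.7 °C

Energy conservation, ΣQ = 0:
304×0.444×(T − 222) + 340×2.36×(T − (-12.2)) + 110×0.78×(T − (-12.2)) = 0
(134.98 + 802.4 + 85.8) T = 134.98×222 + 802.4×(-12.2) + 85.8×(-12.2)
T ≈ 18.70 °C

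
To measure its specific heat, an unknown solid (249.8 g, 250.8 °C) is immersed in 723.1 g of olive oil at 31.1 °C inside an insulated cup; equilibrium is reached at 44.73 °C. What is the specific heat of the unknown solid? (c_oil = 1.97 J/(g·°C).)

c ≈ 0.377 J/(g·°C)

m_s c (T_s − T_f) = m_oil c_oil (T_f − T_0):
249.8·c·(250.8 − 44.73) = 723.1·1.97·(44.73 − 31.1)
51476 c = 19416  ⇒  c ≈ 0.3772 J/(g·°C)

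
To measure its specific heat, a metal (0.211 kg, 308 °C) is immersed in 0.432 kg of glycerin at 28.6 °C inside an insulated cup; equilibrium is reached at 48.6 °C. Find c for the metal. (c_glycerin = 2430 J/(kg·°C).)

c ≈ 384 J/(kg·°C)

Heat lost by the metal = heat gained by the glycerin:
0.211×c×(308 − 48.6) = 0.432×2430×(48.6 − 28.6)
54.73 c = 20995  ⇒  c ≈ 383.6 J/(kg·°C)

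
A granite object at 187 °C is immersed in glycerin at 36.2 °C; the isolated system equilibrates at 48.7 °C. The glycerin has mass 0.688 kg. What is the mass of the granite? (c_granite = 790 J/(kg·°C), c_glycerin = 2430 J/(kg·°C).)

Energy conservation, ΣQ = 0:
m·790·(48.7 − 187) + 0.688·2430·(48.7 − 36.2) = 0
-109257 m = -20898
m = -20898/-109257 ≈ 0.1913 kg

m ≈ 0.191 kg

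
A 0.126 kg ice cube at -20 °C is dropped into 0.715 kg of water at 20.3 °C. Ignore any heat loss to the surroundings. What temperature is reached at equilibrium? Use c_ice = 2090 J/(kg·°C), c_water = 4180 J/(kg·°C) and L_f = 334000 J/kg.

T_f ≈ 3.8 °C

Taking heat into each body as positive, Σ m c ΔT = 0:
ice -20→0 °C: 0.126×2090×20 = 5266.8; melt ice: 0.126×334000 = 42084; meltwater 0→T: 0.126×4180×T = 526.68 T; water: 2988.7(T − 20.3)
3515.4 T = 60671 − 47351 = 13320
T ≈ 3.79 °C. Since T > 0 °C, the all-ice-melts assumption holds.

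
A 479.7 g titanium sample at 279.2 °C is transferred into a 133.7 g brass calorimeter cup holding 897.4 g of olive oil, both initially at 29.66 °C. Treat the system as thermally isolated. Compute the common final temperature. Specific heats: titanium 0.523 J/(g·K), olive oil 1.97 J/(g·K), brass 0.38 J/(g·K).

T_f ≈ 59.9 °C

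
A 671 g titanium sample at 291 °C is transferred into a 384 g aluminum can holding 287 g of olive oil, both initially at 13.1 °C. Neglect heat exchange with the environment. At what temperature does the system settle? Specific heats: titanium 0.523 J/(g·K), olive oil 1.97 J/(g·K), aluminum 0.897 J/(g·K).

T_f ≈ 90.5 °C

Let T be the final temperature. ΣQ_i = 0:
671·0.523·(T − 291) + 287·1.97·(T − 13.1) + 384·0.897·(T − 13.1) = 0
(350.93 + 565.39 + 344.45) T = 350.93·291 + 565.39·13.1 + 344.45·13.1
T = 114040 / 1260.8 = 90.5 °C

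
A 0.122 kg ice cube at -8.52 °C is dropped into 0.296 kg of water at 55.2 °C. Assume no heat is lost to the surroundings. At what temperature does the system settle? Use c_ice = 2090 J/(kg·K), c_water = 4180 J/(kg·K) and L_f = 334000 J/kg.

Net heat exchanged in the isolated system is zero:
warm ice to 0 °C: 0.122·2090·(0 − (-8.52)) = 2172.4
  melt ice: 0.122·334000 = 40748
  meltwater 0→T: 0.122·4180·T = 509.96 T
  water cools: 0.296·4180·(T − 55.2) = 1237.3(T − 55.2)
1747.2 T = 68298 − 42920 = 25377
T ≈ 14.52 °C (positive, so assuming full melt was valid).

T_f ≈ 14.5 °C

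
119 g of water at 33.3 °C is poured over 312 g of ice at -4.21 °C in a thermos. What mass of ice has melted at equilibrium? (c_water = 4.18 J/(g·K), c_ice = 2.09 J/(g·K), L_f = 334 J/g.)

m_melted ≈ 41.4 g

Cooling the water to 0 °C releases 119·4.18·33.3 = 16564 J.
Warming the ice to 0 °C takes 312·2.09·4.21 = 2745.3 J, leaving 13819 J for melting.
Melting all 312 g of ice would need 312·334 = 104208 J.
That's not enough to melt it all — equilibrium is at 0 °C with ice remaining.
m_melted·334 = 13819  ⇒  m_melted ≈ 41.37 g.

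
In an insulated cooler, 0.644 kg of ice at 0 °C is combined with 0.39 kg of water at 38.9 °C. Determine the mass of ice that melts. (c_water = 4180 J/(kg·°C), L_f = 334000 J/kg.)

Heat available from the water dropping to 0 °C: 0.39×4180×38.9 = 63415 J.
Fully melting the ice requires m_ice L_f = 0.644×334000 = 215096 J.
63415 J < 215096 J, so only part of the ice melts and the system sits at 0 °C.
m_melt = 63415 / L_f = 0.1899 kg.

m_melted ≈ 0.19 kg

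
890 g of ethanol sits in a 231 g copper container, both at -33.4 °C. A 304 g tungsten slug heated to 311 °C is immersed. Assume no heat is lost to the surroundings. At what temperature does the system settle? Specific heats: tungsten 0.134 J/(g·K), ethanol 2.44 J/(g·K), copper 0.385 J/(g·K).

T_f is the heat-capacity-weighted average of the initial temperatures:
T_f = (40.74*311 + 2171.6*(-33.4) + 88.94*(-33.4)) / (40.74 + 2171.6 + 88.94)
    = -62833 / 2301.3 ≈ -27.30 °C

T_f ≈ -27.3 °C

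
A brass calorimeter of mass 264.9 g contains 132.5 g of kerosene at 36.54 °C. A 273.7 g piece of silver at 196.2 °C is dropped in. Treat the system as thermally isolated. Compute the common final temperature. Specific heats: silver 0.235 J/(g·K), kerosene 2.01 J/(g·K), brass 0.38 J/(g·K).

Let T be the final temperature. ΣQ_i = 0:
273.7×0.235×(T − 196.2) + 132.5×2.01×(T − 36.54) + 264.9×0.38×(T − 36.54) = 0
64.32(T − 196.2) + 266.32(T − 36.54) + 100.66(T − 36.54) = 0
(64.32 + 266.32 + 100.66) T = 64.32×196.2 + 266.32×36.54 + 100.66×36.54
T ≈ 60.35 °C

T_f ≈ 60.3 °C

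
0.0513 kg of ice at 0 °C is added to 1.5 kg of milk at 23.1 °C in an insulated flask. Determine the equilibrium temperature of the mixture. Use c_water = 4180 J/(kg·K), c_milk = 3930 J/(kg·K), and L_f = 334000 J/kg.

Conservation of energy gives ΣQ = 0:
latent heat to melt: 0.0513×334000 = 17134
  meltwater 0→T: 0.0513×4180×T = 214.43 T
  milk: 5895(T − 23.1)
6109.4 T = 136174 − 17134 = 119040
T ≈ 19.48 °C — above 0 °C, consistent with complete melting.

T_f ≈ 19.5 °C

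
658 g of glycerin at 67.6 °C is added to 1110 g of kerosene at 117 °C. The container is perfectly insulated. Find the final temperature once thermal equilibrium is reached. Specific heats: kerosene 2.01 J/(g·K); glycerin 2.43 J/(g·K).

T_f ≈ 96.4 °C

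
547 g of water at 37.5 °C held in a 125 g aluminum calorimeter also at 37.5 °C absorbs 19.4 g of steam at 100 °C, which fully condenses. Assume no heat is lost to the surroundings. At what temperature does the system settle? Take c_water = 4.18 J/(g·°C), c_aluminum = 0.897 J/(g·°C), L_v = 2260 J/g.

Setting the total heat transfer to zero:
steam→water at 100 °C releases m L_v = 19.4×2260 = 43844
  condensate cools 100→T: 19.4×4.18×(T − 100) = 81.09(T − 100)
  original water: 2286.5(T − 37.5)
  aluminum cup: 125×0.897×(T − 37.5) = 112.12(T − 37.5)
2479.7 T = 43844 + 8109.2 + 89947 = 141900
T ≈ 57.23 °C — below 100 °C, confirming all the steam condensed.

T_f ≈ 57.2 °C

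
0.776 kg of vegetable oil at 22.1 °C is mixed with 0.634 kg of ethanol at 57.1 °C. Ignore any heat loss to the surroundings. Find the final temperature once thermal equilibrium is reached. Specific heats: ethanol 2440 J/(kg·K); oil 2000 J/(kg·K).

T_f ≈ 39.6 °C

T_f = Σ m_i c_i T_i / Σ m_i c_i:
T_f = (1547·57.1 + 1552·22.1) / (1547 + 1552)
    = 122631 / 3099 ≈ 39.57 °C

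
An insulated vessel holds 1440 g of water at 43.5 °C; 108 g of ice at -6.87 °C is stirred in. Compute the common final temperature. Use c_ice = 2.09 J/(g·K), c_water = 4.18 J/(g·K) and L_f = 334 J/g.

T_f ≈ 34.7 °C

Net heat exchanged in the isolated system is zero:
ice -6.87→0 °C: 108×2.09×6.87 = 1550.7; melt ice: 108×334 = 36072; meltwater 0→T: 108×4.18×T = 451.44 T; water: 6019.2(T − 43.5)
6470.6 T = 261835 − 37623 = 224213
T ≈ 34.65 °C. Since T > 0 °C, the all-ice-melts assumption holds.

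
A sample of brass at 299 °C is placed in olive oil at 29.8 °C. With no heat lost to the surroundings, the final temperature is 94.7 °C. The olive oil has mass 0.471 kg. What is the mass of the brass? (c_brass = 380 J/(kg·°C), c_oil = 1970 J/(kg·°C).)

Energy conservation, ΣQ = 0:
m·380·(94.7 − 299) + 0.471·1970·(94.7 − 29.8) = 0
-77634 m = -60219
m = -60219/-77634 ≈ 0.7757 kg

m ≈ 0.776 kg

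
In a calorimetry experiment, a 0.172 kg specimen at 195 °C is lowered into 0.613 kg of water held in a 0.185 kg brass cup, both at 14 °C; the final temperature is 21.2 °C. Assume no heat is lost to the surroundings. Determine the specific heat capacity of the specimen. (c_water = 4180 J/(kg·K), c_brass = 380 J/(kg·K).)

Taking heat into each body as positive, Σ m c ΔT = 0:
0.172·c·(21.2 − 195) + 0.613·4180·(21.2 − 14) + 0.185·380·(21.2 − 14) = 0
-29.89 c = -18955
c = -18955/-29.89 ≈ 634.1 J/(kg·K)

c ≈ 634 J/(kg·K)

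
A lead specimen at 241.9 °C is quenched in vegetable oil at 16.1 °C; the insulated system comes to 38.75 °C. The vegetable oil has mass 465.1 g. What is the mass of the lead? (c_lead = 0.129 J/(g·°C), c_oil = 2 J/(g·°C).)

Energy conservation, ΣQ = 0:
m·0.129·(38.75 − 241.9) + 465.1·2·(38.75 − 16.1) = 0
-26.21 m = -21069
m = -21069/-26.21 ≈ 804 g

m ≈ 804 g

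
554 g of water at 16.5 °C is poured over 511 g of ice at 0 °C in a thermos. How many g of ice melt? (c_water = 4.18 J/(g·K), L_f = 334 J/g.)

Heat available from the water dropping to 0 °C: 554×4.18×16.5 = 38209 J.
Melting all 511 g of ice would need 511×334 = 170674 J.
38209 J < 170674 J, so only part of the ice melts and the system sits at 0 °C.
m_melt = 38209 / L_f = 114.4 g.

m_melted ≈ 114 g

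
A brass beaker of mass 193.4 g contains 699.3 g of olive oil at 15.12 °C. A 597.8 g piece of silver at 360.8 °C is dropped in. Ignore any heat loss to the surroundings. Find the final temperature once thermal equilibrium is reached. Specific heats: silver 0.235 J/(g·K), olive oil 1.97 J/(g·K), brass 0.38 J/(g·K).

T_f ≈ 45.6 °C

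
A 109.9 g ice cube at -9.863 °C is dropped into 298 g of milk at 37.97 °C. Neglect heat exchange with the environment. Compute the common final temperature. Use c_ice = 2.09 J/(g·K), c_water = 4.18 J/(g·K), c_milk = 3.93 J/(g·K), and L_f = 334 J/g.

Energy conservation, ΣQ = 0:
ice -9.863→0 °C: 109.9×2.09×9.863 = 2265.4
  latent heat to melt: 109.9×334 = 36707
  warm the meltwater: 459.38 T
  milk: 1171.1(T − 37.97)
1630.5 T = 44468 − 38972 = 5496.1
T ≈ 3.37 °C — above 0 °C, consistent with complete melting.

T_f ≈ 3.4 °C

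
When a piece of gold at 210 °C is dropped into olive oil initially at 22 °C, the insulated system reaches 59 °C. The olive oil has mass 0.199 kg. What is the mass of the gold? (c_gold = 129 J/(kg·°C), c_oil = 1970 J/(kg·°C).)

Let T be the final temperature. ΣQ_i = 0:
m×129×(59 − 210) + 0.199×1970×(59 − 22) = 0
-19479 m = -14505
m = -14505/-19479 ≈ 0.7447 kg

m ≈ 0.745 kg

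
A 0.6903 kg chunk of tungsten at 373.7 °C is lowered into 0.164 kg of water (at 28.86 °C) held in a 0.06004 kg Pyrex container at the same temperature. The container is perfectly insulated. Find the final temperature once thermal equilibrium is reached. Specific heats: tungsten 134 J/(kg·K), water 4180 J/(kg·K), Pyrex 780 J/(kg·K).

T_f ≈ 67.5 °C

Heat gained plus heat lost sum to zero:
0.6903·134·(T − 373.7) + 0.164·4180·(T − 28.86) + 0.06004·780·(T − 28.86) = 0
92.5(T − 373.7) + 685.52(T − 28.86) + 46.83(T − 28.86) = 0
824.85 T = 55703
T = 55703 / 824.85 = 67.5 °C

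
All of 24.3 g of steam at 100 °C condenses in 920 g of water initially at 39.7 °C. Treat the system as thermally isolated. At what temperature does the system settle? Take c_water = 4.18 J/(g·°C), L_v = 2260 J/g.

Let T be the final temperature. ΣQ_i = 0:
latent heat released on condensation: 24.3×2260 = 54918; condensed water 100 °C→T: 101.57(T − 100); water warms: 920×4.18×(T − 39.7) = 3845.6(T − 39.7)
3947.2 T = 54918 + 10157 + 152670 = 217746
T ≈ 55.16 °C (< 100 °C, so full condensation is consistent).

T_f ≈ 55.2 °C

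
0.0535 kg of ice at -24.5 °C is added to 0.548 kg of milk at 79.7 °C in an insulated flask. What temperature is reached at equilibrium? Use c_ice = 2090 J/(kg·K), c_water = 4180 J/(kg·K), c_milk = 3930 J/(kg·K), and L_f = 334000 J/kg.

T_f ≈ 63.5 °C

Sum of m c ΔT and latent-heat terms is zero:
warm ice to 0 °C: 0.0535·2090·(0 − (-24.5)) = 2739.5
  latent heat to melt: 0.0535·334000 = 17869
  warm the meltwater: 223.63 T
  milk: 2153.6(T − 79.7)
2377.3 T = 171645 − 20608 = 151037
T ≈ 63.53 °C (positive, so assuming full melt was valid).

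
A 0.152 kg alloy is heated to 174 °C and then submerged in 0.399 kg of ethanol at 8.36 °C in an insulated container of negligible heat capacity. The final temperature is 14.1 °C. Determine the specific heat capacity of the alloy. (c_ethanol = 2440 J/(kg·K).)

Setting the total heat transfer to zero:
0.152×c×(14.1 − 174) + 0.399×2440×(14.1 − 8.36) = 0
-24.3 c = -5588.2
c = -5588.2/-24.3 ≈ 229.9 J/(kg·K)

c ≈ 230 J/(kg·K)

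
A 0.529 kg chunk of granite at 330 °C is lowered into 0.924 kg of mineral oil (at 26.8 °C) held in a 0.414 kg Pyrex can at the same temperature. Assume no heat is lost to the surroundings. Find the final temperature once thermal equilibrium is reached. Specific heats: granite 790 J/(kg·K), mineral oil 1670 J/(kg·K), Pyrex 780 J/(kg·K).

T_f ≈ 82.3 °C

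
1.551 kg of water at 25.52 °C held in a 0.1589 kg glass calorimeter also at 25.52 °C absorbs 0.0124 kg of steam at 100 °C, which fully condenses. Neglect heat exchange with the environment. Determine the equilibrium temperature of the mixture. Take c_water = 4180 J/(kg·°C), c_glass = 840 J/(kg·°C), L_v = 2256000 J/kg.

T_f ≈ 30.3 °C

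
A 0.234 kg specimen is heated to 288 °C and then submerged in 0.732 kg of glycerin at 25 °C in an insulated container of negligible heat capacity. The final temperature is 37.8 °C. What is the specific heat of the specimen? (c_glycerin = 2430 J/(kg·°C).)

c ≈ 389 J/(kg·°C)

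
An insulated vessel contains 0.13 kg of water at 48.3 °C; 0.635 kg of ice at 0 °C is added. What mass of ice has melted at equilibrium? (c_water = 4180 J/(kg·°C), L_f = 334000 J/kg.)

m_melted ≈ 0.0786 kg

Water can give up m c ΔT = 0.13×4180×48.3 = 26246 J before reaching 0 °C.
To melt every bit of ice: 0.635×334000 = 212090 J.
That's not enough to melt it all — equilibrium is at 0 °C with ice remaining.
m_melted×334000 = 26246  ⇒  m_melted ≈ 0.07858 kg.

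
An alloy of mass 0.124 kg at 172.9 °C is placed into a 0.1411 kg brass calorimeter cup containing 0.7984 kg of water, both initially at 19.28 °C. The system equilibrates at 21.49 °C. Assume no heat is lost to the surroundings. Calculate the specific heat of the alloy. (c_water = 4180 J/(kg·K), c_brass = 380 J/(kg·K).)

Heat gained plus heat lost sum to zero:
0.124×c×(21.49 − 172.9) + 0.7984×4180×(21.49 − 19.28) + 0.1411×380×(21.49 − 19.28) = 0
-18.77 c = -7494
c = -7494/-18.77 ≈ 399.1 J/(kg·K)

c ≈ 399 J/(kg·K)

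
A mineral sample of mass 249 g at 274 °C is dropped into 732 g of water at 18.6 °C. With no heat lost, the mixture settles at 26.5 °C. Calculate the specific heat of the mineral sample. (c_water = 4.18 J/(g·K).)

Energy conservation, ΣQ = 0:
249·c·(26.5 − 274) + 732·4.18·(26.5 − 18.6) = 0
-61628 c = -24172
c = -24172/-61628 ≈ 0.3922 J/(g·K)

c ≈ 0.392 J/(g·K)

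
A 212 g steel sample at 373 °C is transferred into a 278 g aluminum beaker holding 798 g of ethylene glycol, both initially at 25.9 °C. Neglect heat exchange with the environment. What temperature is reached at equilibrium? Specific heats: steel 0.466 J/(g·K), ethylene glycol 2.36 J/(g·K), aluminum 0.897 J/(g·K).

Setting the total heat transfer to zero:
212·0.466·(T − 373) + 798·2.36·(T − 25.9) + 278·0.897·(T − 25.9) = 0
98.79(T − 373) + 1883.3(T − 25.9) + 249.37(T − 25.9) = 0
2231.4 T = 92085
T = 92085/2231.4 ≈ 41.27 °C

T_f ≈ 41.3 °C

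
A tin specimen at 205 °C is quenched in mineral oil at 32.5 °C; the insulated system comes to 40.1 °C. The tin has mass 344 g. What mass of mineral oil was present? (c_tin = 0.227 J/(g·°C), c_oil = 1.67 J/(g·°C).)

m ≈ 1010 g

|Q_tin| = |Q_oil|:
344·0.227·(205 − 40.1) = m·1.67·(40.1 − 32.5)
12.69 m = 12877  ⇒  m ≈ 1015 g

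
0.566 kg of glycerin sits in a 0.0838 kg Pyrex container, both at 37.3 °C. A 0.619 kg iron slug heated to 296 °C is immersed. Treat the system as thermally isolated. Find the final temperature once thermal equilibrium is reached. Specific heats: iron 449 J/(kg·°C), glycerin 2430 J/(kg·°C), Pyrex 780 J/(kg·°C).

T_f ≈ 79.1 °C

Net heat exchanged in the isolated system is zero:
0.619*449*(T − 296) + 0.566*2430*(T − 37.3) + 0.0838*780*(T − 37.3) = 0
277.93(T − 296) + 1375.4(T − 37.3) + 65.36(T − 37.3) = 0
(277.93 + 1375.4 + 65.36) T = 277.93*296 + 1375.4*37.3 + 65.36*37.3
T = 136007 / 1718.7 = 79.1 °C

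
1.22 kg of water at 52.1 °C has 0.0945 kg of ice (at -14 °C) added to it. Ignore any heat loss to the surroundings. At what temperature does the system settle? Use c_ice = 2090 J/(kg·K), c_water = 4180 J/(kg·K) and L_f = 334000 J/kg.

Heat gained plus heat lost sum to zero:
ice -14→0 °C: 0.0945·2090·14 = 2765.1
  melt ice: 0.0945·334000 = 31563
  meltwater 0→T: 0.0945·4180·T = 395.01 T
  water cools: 1.22·4180·(T − 52.1) = 5099.6(T − 52.1)
5494.6 T = 265689 − 34328 = 231361
T ≈ 42.11 °C (positive, so assuming full melt was valid).

T_f ≈ 42.1 °C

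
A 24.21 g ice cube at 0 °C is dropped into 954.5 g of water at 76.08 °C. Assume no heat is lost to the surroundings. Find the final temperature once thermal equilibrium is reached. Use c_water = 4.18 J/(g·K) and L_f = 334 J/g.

Taking heat into each body as positive, Σ m c ΔT = 0:
fusion: m_ice L_f = 24.21·334 = 8086.1; meltwater 0→T: 24.21·4.18·T = 101.2 T; water cools: 954.5·4.18·(T − 76.08) = 3989.8(T − 76.08)
4091 T = 303545 − 8086.1 = 295459
T ≈ 72.22 °C — above 0 °C, consistent with complete melting.

T_f ≈ 72.2 °C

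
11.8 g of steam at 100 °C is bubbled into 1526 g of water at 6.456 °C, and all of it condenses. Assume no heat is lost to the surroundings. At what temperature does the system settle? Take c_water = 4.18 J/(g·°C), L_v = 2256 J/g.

Taking heat into each body as positive, Σ m c ΔT = 0:
steam→water at 100 °C releases m L_v = 11.8·2256 = 26621
  condensate cools 100→T: 11.8·4.18·(T − 100) = 49.32(T − 100)
  water warms: 1526·4.18·(T − 6.456) = 6378.7(T − 6.456)
6428 T = 26621 + 4932.4 + 41181 = 72734
T ≈ 11.32 °C (< 100 °C, so full condensation is consistent).

T_f ≈ 11.3 °C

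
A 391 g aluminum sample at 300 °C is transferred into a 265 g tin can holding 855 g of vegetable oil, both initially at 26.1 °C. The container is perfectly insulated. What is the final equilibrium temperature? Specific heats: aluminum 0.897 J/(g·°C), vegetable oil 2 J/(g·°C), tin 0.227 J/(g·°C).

T_f ≈ 71.4 °C

Conservation of energy gives ΣQ = 0:
391*0.897*(T − 300) + 855*2*(T − 26.1) + 265*0.227*(T − 26.1) = 0
350.73(T − 300) + 1710(T − 26.1) + 60.16(T − 26.1) = 0
(350.73 + 1710 + 60.16) T = 350.73*300 + 1710*26.1 + 60.16*26.1
T ≈ 71.39 °C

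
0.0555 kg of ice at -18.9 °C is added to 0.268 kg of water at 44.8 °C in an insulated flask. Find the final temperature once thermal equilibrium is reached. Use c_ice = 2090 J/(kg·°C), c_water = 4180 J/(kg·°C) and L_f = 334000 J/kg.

Conservation of energy gives ΣQ = 0:
ice -18.9→0 °C: 0.0555·2090·18.9 = 2192.3
  latent heat to melt: 0.0555·334000 = 18537
  meltwater 0→T: 0.0555·4180·T = 231.99 T
  water: 1120.2(T − 44.8)
1352.2 T = 50187 − 20729 = 29457
T ≈ 21.78 °C. Since T > 0 °C, the all-ice-melts assumption holds.

T_f ≈ 21.8 °C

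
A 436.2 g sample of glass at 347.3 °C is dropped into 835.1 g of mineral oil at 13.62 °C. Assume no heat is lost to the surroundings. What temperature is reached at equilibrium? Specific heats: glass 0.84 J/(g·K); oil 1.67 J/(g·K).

T_f ≈ 83.0 °C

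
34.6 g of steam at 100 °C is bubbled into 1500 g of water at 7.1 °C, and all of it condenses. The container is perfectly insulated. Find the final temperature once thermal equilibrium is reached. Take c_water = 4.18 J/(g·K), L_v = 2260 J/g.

Energy conservation, ΣQ = 0:
latent heat released on condensation: 34.6×2260 = 78196
  condensate cools 100→T: 34.6×4.18×(T − 100) = 144.63(T − 100)
  original water: 6270(T − 7.1)
6414.6 T = 78196 + 14463 + 44517 = 137176
T ≈ 21.38 °C — below 100 °C, confirming all the steam condensed.

T_f ≈ 21.4 °C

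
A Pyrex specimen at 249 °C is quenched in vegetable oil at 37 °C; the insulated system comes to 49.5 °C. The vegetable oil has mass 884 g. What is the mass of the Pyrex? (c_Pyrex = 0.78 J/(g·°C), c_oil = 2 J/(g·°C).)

m ≈ 142 g

Energy conservation, ΣQ = 0:
m×0.78×(49.5 − 249) + 884×2×(49.5 − 37) = 0
-155.61 m = -22100
m = -22100/-155.61 ≈ 142 g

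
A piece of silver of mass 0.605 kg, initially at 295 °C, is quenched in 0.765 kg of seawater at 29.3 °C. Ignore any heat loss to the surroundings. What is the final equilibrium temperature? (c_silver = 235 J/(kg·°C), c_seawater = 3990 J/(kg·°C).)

T_f ≈ 41.1 °C

Taking heat into each body as positive, Σ m c ΔT = 0:
0.605·235·(T − 295) + 0.765·3990·(T − 29.3) = 0
3194.5 T = 131375
T ≈ 41.13 °C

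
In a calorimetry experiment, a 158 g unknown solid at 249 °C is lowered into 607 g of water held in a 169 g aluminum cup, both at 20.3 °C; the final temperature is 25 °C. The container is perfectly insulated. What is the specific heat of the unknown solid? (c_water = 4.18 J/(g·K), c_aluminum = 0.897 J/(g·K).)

Conservation of energy gives ΣQ = 0:
158×c×(25 − 249) + 607×4.18×(25 − 20.3) + 169×0.897×(25 − 20.3) = 0
-35392 c = -12638
c = -12638/-35392 ≈ 0.3571 J/(g·K)

c ≈ 0.357 J/(g·K)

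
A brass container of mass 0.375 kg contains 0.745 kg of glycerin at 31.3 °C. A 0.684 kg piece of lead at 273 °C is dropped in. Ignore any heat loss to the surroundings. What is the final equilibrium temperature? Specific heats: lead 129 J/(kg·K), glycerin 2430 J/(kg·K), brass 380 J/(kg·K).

T_f ≈ 41.7 °C

Net heat exchanged in the isolated system is zero:
0.684·129·(T − 273) + 0.745·2430·(T − 31.3) + 0.375·380·(T − 31.3) = 0
88.24(T − 273) + 1810.3(T − 31.3) + 142.5(T − 31.3) = 0
(88.24 + 1810.3 + 142.5) T = 88.24·273 + 1810.3·31.3 + 142.5·31.3
T = 85213 / 2041.1 = 41.7 °C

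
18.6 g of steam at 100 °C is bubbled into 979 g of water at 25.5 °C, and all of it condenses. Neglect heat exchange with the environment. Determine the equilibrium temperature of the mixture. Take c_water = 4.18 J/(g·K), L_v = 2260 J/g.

T_f ≈ 37.0 °C

Taking heat into each body as positive, Σ m c ΔT = 0:
condense steam: −18.6×2260 = −42036
  condensate cools 100→T: 18.6×4.18×(T − 100) = 77.75(T − 100)
  water warms: 979×4.18×(T − 25.5) = 4092.2(T − 25.5)
4170 T = 42036 + 7774.8 + 104352 = 154162
T ≈ 36.97 °C, under the boiling point, so the assumption holds.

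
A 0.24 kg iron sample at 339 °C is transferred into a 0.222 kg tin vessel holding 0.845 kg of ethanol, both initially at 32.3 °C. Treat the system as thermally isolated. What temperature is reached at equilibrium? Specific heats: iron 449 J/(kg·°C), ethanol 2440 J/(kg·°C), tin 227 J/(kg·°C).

T_f ≈ 47.2 °C

Net heat exchanged in the isolated system is zero:
0.24×449×(T − 339) + 0.845×2440×(T − 32.3) + 0.222×227×(T − 32.3) = 0
2220 T = 104755
T = 104755 / 2220 = 47.2 °C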